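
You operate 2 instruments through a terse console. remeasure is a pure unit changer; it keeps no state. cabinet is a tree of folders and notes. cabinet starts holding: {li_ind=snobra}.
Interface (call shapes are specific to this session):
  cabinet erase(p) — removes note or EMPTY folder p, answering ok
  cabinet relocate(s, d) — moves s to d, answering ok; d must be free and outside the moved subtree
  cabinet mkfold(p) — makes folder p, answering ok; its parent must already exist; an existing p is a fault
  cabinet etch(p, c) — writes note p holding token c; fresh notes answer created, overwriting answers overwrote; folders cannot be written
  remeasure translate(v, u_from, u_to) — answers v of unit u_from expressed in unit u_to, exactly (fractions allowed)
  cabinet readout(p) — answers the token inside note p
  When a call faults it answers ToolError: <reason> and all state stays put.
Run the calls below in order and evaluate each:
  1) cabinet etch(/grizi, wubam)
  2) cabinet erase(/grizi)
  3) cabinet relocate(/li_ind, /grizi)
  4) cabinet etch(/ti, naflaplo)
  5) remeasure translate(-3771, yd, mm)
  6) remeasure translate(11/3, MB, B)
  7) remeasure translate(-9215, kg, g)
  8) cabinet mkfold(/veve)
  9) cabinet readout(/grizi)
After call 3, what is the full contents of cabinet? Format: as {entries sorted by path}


% cabinet etch /grizi wubam
  created
% cabinet erase /grizi
  ok
% cabinet relocate /li_ind /grizi
  ok
% cabinet etch /ti naflaplo
  created
% remeasure translate -3771 yd mm
  -17241012/5
% remeasure translate 11/3 MB B
  11000000/3
% remeasure translate -9215 kg g
  -9215000
% cabinet mkfold /veve
  ok
% cabinet readout /grizi
  snobra

Answer: {grizi=snobra}


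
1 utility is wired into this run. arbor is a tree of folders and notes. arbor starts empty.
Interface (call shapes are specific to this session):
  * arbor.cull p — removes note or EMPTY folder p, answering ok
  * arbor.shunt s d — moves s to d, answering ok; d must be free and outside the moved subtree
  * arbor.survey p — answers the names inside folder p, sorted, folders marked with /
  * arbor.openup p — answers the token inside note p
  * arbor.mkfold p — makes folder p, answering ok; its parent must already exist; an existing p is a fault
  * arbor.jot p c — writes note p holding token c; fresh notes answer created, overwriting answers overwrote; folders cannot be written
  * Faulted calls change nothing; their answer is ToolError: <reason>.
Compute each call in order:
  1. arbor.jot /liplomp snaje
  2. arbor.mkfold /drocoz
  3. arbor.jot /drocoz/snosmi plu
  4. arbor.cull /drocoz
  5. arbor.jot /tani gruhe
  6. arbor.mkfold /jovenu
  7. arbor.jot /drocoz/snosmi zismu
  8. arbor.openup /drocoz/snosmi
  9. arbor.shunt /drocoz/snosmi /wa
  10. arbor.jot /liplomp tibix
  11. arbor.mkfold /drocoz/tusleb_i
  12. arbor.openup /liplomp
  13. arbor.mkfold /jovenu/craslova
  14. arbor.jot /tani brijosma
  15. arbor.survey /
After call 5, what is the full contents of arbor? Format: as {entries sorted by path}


Answer: {drocoz/, drocoz/snosmi=plu, liplomp=snaje, tani=gruhe}

Derivation:
==> arbor.jot(p='/liplomp', c='snaje')
<== created
==> arbor.mkfold(p='/drocoz')
<== ok
==> arbor.jot(p='/drocoz/snosmi', c='plu')
<== created
==> arbor.cull(p='/drocoz')
<== ToolError: not empty
==> arbor.jot(p='/tani', c='gruhe')
<== created
==> arbor.mkfold(p='/jovenu')
<== ok
==> arbor.jot(p='/drocoz/snosmi', c='zismu')
<== overwrote
==> arbor.openup(p='/drocoz/snosmi')
<== zismu
==> arbor.shunt(s='/drocoz/snosmi', d='/wa')
<== ok
==> arbor.jot(p='/liplomp', c='tibix')
<== overwrote
==> arbor.mkfold(p='/drocoz/tusleb_i')
<== ok
==> arbor.openup(p='/liplomp')
<== tibix
==> arbor.mkfold(p='/jovenu/craslova')
<== ok
==> arbor.jot(p='/tani', c='brijosma')
<== overwrote
==> arbor.survey(p='/')
<== [drocoz/, jovenu/, liplomp, tani, wa]


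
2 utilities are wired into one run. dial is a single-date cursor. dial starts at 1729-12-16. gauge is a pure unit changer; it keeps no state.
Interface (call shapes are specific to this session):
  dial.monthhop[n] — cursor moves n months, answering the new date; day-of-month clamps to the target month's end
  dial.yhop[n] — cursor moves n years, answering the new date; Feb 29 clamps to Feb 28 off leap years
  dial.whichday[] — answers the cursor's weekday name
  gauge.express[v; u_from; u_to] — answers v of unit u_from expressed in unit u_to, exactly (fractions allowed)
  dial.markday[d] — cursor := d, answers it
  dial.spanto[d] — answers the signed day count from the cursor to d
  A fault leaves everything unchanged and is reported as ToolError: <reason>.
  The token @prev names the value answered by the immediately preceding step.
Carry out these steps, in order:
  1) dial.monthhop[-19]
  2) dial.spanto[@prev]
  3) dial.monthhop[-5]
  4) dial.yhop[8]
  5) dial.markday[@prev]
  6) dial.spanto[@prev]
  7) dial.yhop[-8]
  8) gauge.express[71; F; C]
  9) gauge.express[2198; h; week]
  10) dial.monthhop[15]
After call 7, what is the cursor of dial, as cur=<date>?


Answer: cur=1727-12-16

Derivation:
% 1. dial.monthhop(n: -19) == 1728-05-16
% 2. dial.spanto(d: @prev) == 0
% 3. dial.monthhop(n: -5) == 1727-12-16
% 4. dial.yhop(n: 8) == 1735-12-16
% 5. dial.markday(d: @prev) == 1735-12-16
% 6. dial.spanto(d: @prev) == 0
% 7. dial.yhop(n: -8) == 1727-12-16
% 8. gauge.express(v: 71, u_from: F, u_to: C) == 65/3
% 9. gauge.express(v: 2198, u_from: h, u_to: week) == 157/12
% 10. dial.monthhop(n: 15) == 1729-03-16


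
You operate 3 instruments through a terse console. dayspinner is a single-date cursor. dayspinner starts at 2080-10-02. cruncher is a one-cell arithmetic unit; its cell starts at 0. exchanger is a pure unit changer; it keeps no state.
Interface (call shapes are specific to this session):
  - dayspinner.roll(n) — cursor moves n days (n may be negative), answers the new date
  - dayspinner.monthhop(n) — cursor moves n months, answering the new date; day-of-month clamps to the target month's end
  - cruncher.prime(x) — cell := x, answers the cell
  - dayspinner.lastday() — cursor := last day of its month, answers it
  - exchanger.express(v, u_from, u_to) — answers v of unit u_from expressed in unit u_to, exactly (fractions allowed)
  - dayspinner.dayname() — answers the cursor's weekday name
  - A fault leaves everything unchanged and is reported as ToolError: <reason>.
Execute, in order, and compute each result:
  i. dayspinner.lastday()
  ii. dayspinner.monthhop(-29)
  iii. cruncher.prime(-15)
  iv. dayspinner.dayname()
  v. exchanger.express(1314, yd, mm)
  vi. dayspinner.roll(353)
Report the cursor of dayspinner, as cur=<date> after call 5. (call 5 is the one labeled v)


Answer: cur=2078-05-31

Derivation:
==> dayspinner.lastday()
<== 2080-10-31
==> dayspinner.monthhop(n=-29)
<== 2078-05-31
==> cruncher.prime(x=-15)
<== -15
==> dayspinner.dayname()
<== Tuesday
==> exchanger.express(v=1314, u_from=yd, u_to=mm)
<== 6007608/5
==> dayspinner.roll(n=353)
<== 2079-05-19


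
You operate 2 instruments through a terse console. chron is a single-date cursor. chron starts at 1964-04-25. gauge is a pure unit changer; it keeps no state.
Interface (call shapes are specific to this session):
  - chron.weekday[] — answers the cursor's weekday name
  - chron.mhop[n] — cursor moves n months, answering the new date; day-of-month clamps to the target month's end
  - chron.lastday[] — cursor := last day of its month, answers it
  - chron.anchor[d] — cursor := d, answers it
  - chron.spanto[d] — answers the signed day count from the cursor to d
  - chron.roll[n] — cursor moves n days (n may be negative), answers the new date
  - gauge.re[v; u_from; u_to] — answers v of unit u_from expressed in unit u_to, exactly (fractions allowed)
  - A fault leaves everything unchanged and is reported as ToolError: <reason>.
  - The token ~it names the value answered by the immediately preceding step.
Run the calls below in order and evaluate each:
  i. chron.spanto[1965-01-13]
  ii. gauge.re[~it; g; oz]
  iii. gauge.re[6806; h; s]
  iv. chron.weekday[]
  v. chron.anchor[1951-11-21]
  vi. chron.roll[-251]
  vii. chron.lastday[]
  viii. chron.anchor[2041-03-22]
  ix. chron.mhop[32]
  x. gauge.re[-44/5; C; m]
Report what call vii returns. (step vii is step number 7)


Answer: 1951-03-31

Derivation:
Step: spanto[d=1965-01-13]
Result: 263
Step: re[v=~it; u_from=g; u_to=oz]
Result: 420800000/45359237
Step: re[v=6806; u_from=h; u_to=s]
Result: 24501600
Step: weekday[]
Result: Saturday
Step: anchor[d=1951-11-21]
Result: 1951-11-21
Step: roll[n=-251]
Result: 1951-03-15
Step: lastday[]
Result: 1951-03-31
Step: anchor[d=2041-03-22]
Result: 2041-03-22
Step: mhop[n=32]
Result: 2043-11-22
Step: re[v=-44/5; u_from=C; u_to=m]
Result: ToolError: incompatible units


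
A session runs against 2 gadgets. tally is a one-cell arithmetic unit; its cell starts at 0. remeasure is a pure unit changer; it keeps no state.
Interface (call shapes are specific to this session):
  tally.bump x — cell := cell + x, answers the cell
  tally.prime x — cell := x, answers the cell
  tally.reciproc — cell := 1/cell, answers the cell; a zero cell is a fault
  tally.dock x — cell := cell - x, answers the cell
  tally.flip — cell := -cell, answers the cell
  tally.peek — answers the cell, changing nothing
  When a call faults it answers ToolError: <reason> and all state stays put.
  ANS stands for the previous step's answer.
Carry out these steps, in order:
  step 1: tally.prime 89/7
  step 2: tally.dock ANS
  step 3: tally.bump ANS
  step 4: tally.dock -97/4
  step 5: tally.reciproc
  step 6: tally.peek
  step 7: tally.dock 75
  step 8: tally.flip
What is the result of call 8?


% prime(89/7) -> 89/7
% dock(ANS) -> 0
% bump(ANS) -> 0
% dock(-97/4) -> 97/4
% reciproc() -> 4/97
% peek() -> 4/97
% dock(75) -> -7271/97
% flip() -> 7271/97

Answer: 7271/97


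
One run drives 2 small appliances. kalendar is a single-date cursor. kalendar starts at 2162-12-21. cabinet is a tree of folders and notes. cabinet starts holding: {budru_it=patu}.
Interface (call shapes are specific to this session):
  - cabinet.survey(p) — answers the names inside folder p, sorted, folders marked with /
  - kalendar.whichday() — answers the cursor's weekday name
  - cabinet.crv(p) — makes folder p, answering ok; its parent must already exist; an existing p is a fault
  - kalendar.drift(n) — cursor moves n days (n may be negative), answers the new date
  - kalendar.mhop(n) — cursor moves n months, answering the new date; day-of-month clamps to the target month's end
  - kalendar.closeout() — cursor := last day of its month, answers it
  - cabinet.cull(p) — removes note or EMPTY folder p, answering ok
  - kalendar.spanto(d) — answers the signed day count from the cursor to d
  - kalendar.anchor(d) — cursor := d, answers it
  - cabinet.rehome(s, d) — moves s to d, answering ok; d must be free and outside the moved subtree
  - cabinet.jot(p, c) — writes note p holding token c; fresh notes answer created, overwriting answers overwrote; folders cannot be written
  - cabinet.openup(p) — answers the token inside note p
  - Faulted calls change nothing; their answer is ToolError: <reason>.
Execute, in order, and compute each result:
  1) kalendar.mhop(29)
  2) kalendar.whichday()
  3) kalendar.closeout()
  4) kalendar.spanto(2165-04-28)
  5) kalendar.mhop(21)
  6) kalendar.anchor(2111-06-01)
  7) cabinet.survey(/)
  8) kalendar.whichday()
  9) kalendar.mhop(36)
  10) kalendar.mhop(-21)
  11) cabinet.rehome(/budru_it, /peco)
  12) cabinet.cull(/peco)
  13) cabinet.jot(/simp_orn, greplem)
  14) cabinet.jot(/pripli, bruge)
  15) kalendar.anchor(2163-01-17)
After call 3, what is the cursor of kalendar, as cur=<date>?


Answer: cur=2165-05-31

Derivation:
! 1. kalendar.mhop(n='29') -> 2165-05-21
! 2. kalendar.whichday() -> Tuesday
! 3. kalendar.closeout() -> 2165-05-31
! 4. kalendar.spanto(d='2165-04-28') -> -33
! 5. kalendar.mhop(n='21') -> 2167-02-28
! 6. kalendar.anchor(d='2111-06-01') -> 2111-06-01
! 7. cabinet.survey(p='/') -> [budru_it]
! 8. kalendar.whichday() -> Monday
! 9. kalendar.mhop(n='36') -> 2114-06-01
! 10. kalendar.mhop(n='-21') -> 2112-09-01
! 11. cabinet.rehome(s='/budru_it', d='/peco') -> ok
! 12. cabinet.cull(p='/peco') -> ok
! 13. cabinet.jot(p='/simp_orn', c='greplem') -> created
! 14. cabinet.jot(p='/pripli', c='bruge') -> created
! 15. kalendar.anchor(d='2163-01-17') -> 2163-01-17


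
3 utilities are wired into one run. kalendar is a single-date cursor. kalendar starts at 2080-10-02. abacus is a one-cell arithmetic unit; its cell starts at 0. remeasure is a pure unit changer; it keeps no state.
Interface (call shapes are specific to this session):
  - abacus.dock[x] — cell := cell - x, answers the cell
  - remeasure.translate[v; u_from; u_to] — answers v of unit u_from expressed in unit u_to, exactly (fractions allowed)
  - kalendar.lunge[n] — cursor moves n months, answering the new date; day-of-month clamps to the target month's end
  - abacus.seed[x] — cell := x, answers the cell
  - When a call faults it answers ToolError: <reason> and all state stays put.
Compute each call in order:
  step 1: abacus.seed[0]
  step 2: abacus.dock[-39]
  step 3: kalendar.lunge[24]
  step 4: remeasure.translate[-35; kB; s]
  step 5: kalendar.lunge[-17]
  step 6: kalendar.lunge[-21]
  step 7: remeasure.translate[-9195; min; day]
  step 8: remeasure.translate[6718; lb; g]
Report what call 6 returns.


~$ abacus.seed x: 0
[out] 0
~$ abacus.dock x: -39
[out] 39
~$ kalendar.lunge n: 24
[out] 2082-10-02
~$ remeasure.translate v: -35 u_from: kB u_to: s
[out] ToolError: incompatible units
~$ kalendar.lunge n: -17
[out] 2081-05-02
~$ kalendar.lunge n: -21
[out] 2079-08-02
~$ remeasure.translate v: -9195 u_from: min u_to: day
[out] -613/96
~$ remeasure.translate v: 6718 u_from: lb u_to: g
[out] 152361677083/50000

Answer: 2079-08-02


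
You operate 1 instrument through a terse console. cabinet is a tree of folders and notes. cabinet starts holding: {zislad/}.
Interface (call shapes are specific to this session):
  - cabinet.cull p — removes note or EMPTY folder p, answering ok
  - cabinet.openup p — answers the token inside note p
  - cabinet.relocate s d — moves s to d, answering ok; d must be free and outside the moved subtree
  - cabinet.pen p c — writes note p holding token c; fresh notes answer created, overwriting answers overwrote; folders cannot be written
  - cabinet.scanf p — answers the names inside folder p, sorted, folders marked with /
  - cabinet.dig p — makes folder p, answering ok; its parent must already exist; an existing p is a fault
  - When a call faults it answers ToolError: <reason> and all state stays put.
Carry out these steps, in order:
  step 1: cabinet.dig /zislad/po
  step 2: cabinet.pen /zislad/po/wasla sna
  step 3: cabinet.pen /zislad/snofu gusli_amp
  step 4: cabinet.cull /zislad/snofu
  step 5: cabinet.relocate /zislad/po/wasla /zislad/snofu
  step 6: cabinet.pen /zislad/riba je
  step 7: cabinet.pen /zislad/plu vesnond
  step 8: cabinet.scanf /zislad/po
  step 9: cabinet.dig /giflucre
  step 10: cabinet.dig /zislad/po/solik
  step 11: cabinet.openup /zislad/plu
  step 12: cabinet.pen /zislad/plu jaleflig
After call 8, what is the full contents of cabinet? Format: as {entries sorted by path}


Next I call cabinet.dig(p=/zislad/po), — result: ok.
Now I run cabinet.pen(p=/zislad/po/wasla, c=sna), yielding created.
I run cabinet.pen(p=/zislad/snofu, c=gusli_amp): created.
I use cabinet.cull(p=/zislad/snofu), yielding ok.
Then cabinet.relocate(s=/zislad/po/wasla, d=/zislad/snofu), giving ok.
Next I call cabinet.pen(p=/zislad/riba, c=je): created.
I call cabinet.pen(p=/zislad/plu, c=vesnond): created.
Then cabinet.scanf(p=/zislad/po), and observe [].
Using cabinet.dig(p=/giflucre): ok.
Using cabinet.dig(p=/zislad/po/solik), giving ok.
Next I call cabinet.openup(p=/zislad/plu), and see vesnond.
Invoking cabinet.pen(p=/zislad/plu, c=jaleflig), which returns overwrote.

Answer: {zislad/, zislad/plu=vesnond, zislad/po/, zislad/riba=je, zislad/snofu=sna}


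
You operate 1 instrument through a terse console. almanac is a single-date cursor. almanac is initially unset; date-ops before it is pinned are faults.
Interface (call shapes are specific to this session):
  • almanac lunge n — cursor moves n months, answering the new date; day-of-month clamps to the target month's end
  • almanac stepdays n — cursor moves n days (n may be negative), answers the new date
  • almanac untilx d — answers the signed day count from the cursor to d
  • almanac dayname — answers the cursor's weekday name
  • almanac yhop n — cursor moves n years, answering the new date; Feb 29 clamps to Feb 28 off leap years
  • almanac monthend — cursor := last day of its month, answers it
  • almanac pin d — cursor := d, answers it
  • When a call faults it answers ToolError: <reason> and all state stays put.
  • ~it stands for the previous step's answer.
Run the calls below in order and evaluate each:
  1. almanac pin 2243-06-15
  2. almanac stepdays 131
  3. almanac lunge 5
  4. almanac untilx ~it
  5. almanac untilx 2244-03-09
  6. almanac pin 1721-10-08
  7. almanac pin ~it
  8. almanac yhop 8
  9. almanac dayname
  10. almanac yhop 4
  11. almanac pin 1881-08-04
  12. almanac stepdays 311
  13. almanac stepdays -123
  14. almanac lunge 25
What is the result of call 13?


Answer: 1882-02-08

Derivation:
>>> almanac pin 2243-06-15
:: 2243-06-15
>>> almanac stepdays 131
:: 2243-10-24
>>> almanac lunge 5
:: 2244-03-24
>>> almanac untilx ~it
:: 0
>>> almanac untilx 2244-03-09
:: -15
>>> almanac pin 1721-10-08
:: 1721-10-08
>>> almanac pin ~it
:: 1721-10-08
>>> almanac yhop 8
:: 1729-10-08
>>> almanac dayname
:: Saturday
>>> almanac yhop 4
:: 1733-10-08
>>> almanac pin 1881-08-04
:: 1881-08-04
>>> almanac stepdays 311
:: 1882-06-11
>>> almanac stepdays -123
:: 1882-02-08
>>> almanac lunge 25
:: 1884-03-08


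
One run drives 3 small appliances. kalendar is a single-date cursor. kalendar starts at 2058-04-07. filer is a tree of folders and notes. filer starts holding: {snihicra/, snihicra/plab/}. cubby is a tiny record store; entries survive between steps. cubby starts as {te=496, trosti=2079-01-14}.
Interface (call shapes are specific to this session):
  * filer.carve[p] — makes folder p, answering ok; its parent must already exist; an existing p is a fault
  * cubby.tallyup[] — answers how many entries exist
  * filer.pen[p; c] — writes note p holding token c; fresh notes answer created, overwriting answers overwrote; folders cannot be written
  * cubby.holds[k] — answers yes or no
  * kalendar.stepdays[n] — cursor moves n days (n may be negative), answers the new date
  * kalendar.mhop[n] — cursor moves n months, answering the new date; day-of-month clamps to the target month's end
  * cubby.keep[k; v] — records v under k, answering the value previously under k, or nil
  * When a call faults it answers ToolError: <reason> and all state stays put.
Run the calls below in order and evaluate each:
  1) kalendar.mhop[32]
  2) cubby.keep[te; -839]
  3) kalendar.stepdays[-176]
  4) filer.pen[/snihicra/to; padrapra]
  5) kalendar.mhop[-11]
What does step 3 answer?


Answer: 2060-06-14

Derivation:
>>> kalendar.mhop n: 32
[out] 2060-12-07
>>> cubby.keep k: te v: -839
[out] 496
>>> kalendar.stepdays n: -176
[out] 2060-06-14
>>> filer.pen p: /snihicra/to c: padrapra
[out] created
>>> kalendar.mhop n: -11
[out] 2059-07-14


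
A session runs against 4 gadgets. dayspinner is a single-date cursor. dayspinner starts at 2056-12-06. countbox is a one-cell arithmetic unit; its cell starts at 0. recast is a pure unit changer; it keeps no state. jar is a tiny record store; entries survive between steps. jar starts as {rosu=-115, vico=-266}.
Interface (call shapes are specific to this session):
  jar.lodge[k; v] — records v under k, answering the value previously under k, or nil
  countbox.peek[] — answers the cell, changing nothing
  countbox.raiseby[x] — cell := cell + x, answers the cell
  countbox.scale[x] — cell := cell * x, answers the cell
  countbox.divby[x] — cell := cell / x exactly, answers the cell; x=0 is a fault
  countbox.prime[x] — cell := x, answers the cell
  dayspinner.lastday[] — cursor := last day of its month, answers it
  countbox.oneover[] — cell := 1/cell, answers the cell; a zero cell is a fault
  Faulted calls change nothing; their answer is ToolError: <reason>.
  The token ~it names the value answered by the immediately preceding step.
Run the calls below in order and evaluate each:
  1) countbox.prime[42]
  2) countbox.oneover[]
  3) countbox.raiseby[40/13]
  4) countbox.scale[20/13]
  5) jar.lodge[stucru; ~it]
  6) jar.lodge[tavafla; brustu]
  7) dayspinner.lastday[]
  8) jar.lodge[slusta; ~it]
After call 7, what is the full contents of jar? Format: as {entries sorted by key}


Answer: {rosu=-115, stucru=16930/3549, tavafla=brustu, vico=-266}

Derivation:
I try prime using x=42, and get 42.
I call oneover(), — result: 1/42.
I call raiseby using x=40/13: 1693/546.
Calling scale using x=20/13, giving 16930/3549.
I use lodge using k=stucru, v=~it, and observe nil.
Using lodge using k=tavafla, v=brustu, giving nil.
Using lastday(), — result: 2056-12-31.
I run lodge using k=slusta, v=~it, and get nil.


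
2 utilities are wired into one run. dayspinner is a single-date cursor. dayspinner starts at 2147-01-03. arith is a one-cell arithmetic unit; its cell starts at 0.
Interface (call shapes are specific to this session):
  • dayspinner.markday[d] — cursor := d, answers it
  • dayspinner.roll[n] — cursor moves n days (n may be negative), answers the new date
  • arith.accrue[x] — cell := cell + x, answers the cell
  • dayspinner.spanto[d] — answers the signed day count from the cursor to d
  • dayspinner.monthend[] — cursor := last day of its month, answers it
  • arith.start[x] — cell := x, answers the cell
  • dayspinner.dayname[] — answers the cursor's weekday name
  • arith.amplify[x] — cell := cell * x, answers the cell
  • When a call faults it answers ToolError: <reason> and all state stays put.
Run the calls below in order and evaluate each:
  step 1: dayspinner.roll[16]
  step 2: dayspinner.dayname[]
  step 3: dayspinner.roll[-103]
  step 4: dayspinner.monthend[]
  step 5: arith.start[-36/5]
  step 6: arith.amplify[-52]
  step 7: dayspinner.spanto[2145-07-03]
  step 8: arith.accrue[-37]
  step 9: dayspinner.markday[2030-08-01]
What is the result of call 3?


Answer: 2146-10-08

Derivation:
I use dayspinner.roll passing n='16', yielding 2147-01-19.
Next I call dayspinner.dayname, and observe Thursday.
Now I run dayspinner.roll passing n='-103', giving 2146-10-08.
Invoking dayspinner.monthend(), and observe 2146-10-31.
I run arith.start passing x='-36/5', which returns -36/5.
I try arith.amplify passing x='-52', — result: 1872/5.
Calling dayspinner.spanto passing d='2145-07-03', and observe -485.
Then arith.accrue passing x='-37', which returns 1687/5.
Invoking dayspinner.markday passing d='2030-08-01': 2030-08-01.


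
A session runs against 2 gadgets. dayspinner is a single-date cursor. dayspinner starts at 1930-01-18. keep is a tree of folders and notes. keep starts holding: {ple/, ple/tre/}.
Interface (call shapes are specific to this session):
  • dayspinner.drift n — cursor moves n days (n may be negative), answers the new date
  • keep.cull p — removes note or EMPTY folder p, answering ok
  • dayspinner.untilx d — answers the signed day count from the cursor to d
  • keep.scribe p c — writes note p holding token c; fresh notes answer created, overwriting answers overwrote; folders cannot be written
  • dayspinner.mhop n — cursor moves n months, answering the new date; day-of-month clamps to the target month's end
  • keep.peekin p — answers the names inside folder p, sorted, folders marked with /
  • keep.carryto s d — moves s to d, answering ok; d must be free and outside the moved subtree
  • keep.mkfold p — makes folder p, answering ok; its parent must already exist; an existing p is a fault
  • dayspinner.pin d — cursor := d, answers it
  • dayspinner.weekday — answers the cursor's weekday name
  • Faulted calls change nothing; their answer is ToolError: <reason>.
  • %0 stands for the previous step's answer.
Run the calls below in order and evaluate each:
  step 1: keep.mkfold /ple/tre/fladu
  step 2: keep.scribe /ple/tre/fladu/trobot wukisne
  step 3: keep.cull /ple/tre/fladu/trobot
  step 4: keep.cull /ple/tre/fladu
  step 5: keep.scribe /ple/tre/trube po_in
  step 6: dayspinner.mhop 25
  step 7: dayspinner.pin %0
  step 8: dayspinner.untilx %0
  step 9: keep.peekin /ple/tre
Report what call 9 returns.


Answer: [trube]

Derivation:
I invoke mkfold using /ple/tre/fladu, → ok.
I run scribe using /ple/tre/fladu/trobot, wukisne, — result: created.
Then cull using /ple/tre/fladu/trobot, — result: ok.
Now I run cull using /ple/tre/fladu: ok.
I invoke scribe using /ple/tre/trube, po_in, giving created.
I invoke mhop using 25, and see 1932-02-18.
Then pin using %0, which returns 1932-02-18.
I run untilx using %0, — result: 0.
I call peekin using /ple/tre, and see [trube].


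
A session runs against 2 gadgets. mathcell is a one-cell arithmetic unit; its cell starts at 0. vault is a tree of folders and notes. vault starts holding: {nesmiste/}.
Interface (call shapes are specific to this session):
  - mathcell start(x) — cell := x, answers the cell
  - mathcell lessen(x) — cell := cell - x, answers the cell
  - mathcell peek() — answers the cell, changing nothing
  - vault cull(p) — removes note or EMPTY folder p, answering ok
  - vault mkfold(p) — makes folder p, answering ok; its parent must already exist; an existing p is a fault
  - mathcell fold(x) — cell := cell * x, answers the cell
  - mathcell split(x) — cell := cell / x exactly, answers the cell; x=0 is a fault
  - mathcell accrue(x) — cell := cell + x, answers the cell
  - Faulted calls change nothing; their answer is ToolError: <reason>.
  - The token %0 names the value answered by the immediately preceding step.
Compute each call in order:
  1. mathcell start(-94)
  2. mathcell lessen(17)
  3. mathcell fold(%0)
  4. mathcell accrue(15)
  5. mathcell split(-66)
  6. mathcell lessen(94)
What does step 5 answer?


Answer: -2056/11

Derivation:
I try mathcell start(x→-94), → -94.
Using mathcell lessen(x→17), which returns -111.
Next I call mathcell fold(x→%0), yielding 12321.
I try mathcell accrue(x→15), which returns 12336.
I use mathcell split(x→-66), and observe -2056/11.
Then mathcell lessen(x→94), giving -3090/11.


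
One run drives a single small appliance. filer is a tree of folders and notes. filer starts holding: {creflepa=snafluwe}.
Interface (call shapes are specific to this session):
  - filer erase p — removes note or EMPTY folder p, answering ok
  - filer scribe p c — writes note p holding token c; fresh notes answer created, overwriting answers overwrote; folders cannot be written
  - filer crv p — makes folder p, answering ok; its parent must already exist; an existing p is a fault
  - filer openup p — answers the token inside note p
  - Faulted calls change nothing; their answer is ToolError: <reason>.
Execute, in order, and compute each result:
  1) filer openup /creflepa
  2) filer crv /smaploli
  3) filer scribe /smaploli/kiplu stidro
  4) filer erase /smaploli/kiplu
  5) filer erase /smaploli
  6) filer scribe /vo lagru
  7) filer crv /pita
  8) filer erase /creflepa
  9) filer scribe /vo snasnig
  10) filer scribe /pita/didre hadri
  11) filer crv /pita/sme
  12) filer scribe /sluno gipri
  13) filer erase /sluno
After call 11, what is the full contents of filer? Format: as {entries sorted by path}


Step: filer openup[p=/creflepa]
Result: snafluwe
Step: filer crv[p=/smaploli]
Result: ok
Step: filer scribe[p=/smaploli/kiplu; c=stidro]
Result: created
Step: filer erase[p=/smaploli/kiplu]
Result: ok
Step: filer erase[p=/smaploli]
Result: ok
Step: filer scribe[p=/vo; c=lagru]
Result: created
Step: filer crv[p=/pita]
Result: ok
Step: filer erase[p=/creflepa]
Result: ok
Step: filer scribe[p=/vo; c=snasnig]
Result: overwrote
Step: filer scribe[p=/pita/didre; c=hadri]
Result: created
Step: filer crv[p=/pita/sme]
Result: ok
Step: filer scribe[p=/sluno; c=gipri]
Result: created
Step: filer erase[p=/sluno]
Result: ok

Answer: {pita/, pita/didre=hadri, pita/sme/, vo=snasnig}


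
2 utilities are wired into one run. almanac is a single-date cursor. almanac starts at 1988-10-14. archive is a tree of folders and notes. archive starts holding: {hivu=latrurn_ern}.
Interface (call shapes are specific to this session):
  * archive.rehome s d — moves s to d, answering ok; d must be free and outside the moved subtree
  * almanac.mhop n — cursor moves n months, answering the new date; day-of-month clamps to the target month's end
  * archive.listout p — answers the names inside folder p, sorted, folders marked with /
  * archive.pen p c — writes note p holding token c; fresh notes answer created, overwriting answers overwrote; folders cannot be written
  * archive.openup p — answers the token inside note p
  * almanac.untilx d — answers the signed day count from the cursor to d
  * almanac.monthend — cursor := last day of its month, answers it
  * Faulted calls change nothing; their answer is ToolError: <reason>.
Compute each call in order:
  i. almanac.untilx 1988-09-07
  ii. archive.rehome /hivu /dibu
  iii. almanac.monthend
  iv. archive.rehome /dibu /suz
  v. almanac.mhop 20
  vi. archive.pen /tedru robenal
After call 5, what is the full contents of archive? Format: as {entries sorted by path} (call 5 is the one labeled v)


>> almanac.untilx(1988-09-07)
<< -37
>> archive.rehome(/hivu, /dibu)
<< ok
>> almanac.monthend()
<< 1988-10-31
>> archive.rehome(/dibu, /suz)
<< ok
>> almanac.mhop(20)
<< 1990-06-30
>> archive.pen(/tedru, robenal)
<< created

Answer: {suz=latrurn_ern}


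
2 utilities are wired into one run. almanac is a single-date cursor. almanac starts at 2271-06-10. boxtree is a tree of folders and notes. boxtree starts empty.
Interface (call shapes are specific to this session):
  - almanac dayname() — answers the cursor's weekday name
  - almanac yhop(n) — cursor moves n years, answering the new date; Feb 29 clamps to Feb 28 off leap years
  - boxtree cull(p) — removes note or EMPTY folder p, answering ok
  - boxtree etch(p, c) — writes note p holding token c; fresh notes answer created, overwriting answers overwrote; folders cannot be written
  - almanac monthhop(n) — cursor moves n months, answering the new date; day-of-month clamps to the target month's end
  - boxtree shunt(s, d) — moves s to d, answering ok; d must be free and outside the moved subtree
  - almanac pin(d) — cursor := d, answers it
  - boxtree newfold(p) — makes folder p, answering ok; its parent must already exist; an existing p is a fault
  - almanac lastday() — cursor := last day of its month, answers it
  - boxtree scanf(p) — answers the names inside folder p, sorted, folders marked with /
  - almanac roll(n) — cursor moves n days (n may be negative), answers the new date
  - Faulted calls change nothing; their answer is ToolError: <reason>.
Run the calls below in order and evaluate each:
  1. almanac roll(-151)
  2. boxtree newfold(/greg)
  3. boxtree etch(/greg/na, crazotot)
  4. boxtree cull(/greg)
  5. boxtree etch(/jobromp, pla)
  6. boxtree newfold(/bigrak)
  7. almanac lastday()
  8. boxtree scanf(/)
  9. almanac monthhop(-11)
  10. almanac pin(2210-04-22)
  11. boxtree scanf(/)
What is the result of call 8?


! 1. almanac roll(n=-151) : 2271-01-10
! 2. boxtree newfold(p=/greg) : ok
! 3. boxtree etch(p=/greg/na, c=crazotot) : created
! 4. boxtree cull(p=/greg) : ToolError: not empty
! 5. boxtree etch(p=/jobromp, c=pla) : created
! 6. boxtree newfold(p=/bigrak) : ok
! 7. almanac lastday() : 2271-01-31
! 8. boxtree scanf(p=/) : [bigrak/, greg/, jobromp]
! 9. almanac monthhop(n=-11) : 2270-02-28
! 10. almanac pin(d=2210-04-22) : 2210-04-22
! 11. boxtree scanf(p=/) : [bigrak/, greg/, jobromp]

Answer: [bigrak/, greg/, jobromp]


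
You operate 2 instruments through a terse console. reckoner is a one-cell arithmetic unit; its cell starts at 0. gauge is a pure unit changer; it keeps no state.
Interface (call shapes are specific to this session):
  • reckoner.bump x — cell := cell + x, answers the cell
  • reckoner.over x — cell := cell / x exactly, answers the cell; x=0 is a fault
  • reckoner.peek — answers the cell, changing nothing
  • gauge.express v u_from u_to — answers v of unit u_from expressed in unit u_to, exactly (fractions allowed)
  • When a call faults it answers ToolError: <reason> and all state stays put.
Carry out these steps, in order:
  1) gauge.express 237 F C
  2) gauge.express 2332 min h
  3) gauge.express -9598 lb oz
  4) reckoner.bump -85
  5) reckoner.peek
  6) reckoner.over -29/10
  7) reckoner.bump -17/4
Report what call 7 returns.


>>> gauge.express v: 237 u_from: F u_to: C
:: 1025/9
>>> gauge.express v: 2332 u_from: min u_to: h
:: 583/15
>>> gauge.express v: -9598 u_from: lb u_to: oz
:: -153568
>>> reckoner.bump x: -85
:: -85
>>> reckoner.peek
:: -85
>>> reckoner.over x: -29/10
:: 850/29
>>> reckoner.bump x: -17/4
:: 2907/116

Answer: 2907/116


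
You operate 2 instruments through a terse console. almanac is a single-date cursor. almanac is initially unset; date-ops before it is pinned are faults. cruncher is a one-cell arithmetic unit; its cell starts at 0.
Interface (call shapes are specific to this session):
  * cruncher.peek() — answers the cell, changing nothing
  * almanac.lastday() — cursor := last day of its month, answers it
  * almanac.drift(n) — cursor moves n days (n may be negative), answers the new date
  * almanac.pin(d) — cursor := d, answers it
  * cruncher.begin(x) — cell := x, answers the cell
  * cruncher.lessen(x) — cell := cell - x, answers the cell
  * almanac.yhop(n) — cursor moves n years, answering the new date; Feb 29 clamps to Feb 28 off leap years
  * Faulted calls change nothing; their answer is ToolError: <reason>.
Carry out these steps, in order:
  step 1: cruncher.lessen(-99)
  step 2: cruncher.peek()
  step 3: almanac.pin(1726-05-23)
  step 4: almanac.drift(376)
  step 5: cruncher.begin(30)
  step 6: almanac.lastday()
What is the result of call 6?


Answer: 1727-06-30

Derivation:
Act: cruncher.lessen[x='-99']
Obs: 99
Act: cruncher.peek[]
Obs: 99
Act: almanac.pin[d='1726-05-23']
Obs: 1726-05-23
Act: almanac.drift[n='376']
Obs: 1727-06-03
Act: cruncher.begin[x='30']
Obs: 30
Act: almanac.lastday[]
Obs: 1727-06-30


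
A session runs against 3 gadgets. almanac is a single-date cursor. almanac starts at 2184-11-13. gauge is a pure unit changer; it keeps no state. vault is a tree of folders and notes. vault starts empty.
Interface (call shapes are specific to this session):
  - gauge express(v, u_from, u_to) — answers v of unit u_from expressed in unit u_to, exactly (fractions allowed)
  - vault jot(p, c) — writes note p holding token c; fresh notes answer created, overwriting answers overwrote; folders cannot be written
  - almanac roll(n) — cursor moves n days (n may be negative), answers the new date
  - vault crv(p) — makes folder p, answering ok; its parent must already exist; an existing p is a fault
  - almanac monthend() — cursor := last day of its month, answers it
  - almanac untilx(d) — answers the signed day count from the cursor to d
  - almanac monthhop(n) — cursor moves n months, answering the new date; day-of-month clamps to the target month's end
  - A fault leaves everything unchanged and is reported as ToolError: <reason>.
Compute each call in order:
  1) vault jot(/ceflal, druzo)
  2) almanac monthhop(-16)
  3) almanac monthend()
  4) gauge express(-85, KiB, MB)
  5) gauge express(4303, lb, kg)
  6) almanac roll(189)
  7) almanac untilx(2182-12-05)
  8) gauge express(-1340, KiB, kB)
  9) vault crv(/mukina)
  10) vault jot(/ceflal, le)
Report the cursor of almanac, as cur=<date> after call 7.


$ vault jot p='/ceflal' c='druzo'
= created
$ almanac monthhop n='-16'
= 2183-07-13
$ almanac monthend
= 2183-07-31
$ gauge express v='-85' u_from='KiB' u_to='MB'
= -272/3125
$ gauge express v='4303' u_from='lb' u_to='kg'
= 195180796811/100000000
$ almanac roll n='189'
= 2184-02-05
$ almanac untilx d='2182-12-05'
= -427
$ gauge express v='-1340' u_from='KiB' u_to='kB'
= -34304/25
$ vault crv p='/mukina'
= ok
$ vault jot p='/ceflal' c='le'
= overwrote

Answer: cur=2184-02-05


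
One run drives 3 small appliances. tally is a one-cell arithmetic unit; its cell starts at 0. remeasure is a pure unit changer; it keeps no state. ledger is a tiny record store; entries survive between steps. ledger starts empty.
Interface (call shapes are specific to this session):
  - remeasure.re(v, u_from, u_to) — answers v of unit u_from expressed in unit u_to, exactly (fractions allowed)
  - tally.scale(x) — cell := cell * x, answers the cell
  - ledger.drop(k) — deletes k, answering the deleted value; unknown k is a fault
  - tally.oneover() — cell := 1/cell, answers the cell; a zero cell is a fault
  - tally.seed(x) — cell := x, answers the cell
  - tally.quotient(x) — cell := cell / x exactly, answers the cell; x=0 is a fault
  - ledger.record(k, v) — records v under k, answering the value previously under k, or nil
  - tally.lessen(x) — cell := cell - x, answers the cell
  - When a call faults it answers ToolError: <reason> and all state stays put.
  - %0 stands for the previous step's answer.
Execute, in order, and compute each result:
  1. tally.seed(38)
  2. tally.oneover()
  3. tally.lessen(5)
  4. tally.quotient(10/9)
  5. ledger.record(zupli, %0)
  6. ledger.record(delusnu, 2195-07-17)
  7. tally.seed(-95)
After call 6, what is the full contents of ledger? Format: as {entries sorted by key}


Answer: {delusnu=2195-07-17, zupli=-1701/380}

Derivation:
Calling seed passing x: 38, which returns 38.
Next I call oneover(), and get 1/38.
Using lessen passing x: 5: -189/38.
I use quotient passing x: 10/9, → -1701/380.
I invoke record passing k: zupli, v: %0, → nil.
I try record passing k: delusnu, v: 2195-07-17, → nil.
Now I run seed passing x: -95, giving -95.


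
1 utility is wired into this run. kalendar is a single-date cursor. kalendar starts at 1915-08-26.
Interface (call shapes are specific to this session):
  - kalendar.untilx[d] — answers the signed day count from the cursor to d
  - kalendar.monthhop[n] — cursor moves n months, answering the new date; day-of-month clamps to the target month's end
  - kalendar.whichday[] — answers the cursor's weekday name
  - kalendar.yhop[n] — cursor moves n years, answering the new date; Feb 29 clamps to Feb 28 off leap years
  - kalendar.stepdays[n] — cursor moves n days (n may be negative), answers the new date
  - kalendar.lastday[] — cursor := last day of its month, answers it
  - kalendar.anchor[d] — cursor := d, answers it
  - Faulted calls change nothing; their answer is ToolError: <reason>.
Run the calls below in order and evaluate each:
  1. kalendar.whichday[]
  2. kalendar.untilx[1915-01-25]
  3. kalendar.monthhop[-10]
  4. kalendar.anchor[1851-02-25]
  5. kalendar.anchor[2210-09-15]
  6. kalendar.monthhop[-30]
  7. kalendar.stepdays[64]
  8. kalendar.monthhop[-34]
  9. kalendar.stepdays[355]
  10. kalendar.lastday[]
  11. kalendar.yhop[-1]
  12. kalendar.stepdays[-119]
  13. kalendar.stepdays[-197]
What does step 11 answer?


Answer: 2205-07-31

Derivation:
$ kalendar.whichday
:: Thursday
$ kalendar.untilx d='1915-01-25'
:: -213
$ kalendar.monthhop n='-10'
:: 1914-10-26
$ kalendar.anchor d='1851-02-25'
:: 1851-02-25
$ kalendar.anchor d='2210-09-15'
:: 2210-09-15
$ kalendar.monthhop n='-30'
:: 2208-03-15
$ kalendar.stepdays n='64'
:: 2208-05-18
$ kalendar.monthhop n='-34'
:: 2205-07-18
$ kalendar.stepdays n='355'
:: 2206-07-08
$ kalendar.lastday
:: 2206-07-31
$ kalendar.yhop n='-1'
:: 2205-07-31
$ kalendar.stepdays n='-119'
:: 2205-04-03
$ kalendar.stepdays n='-197'
:: 2204-09-18


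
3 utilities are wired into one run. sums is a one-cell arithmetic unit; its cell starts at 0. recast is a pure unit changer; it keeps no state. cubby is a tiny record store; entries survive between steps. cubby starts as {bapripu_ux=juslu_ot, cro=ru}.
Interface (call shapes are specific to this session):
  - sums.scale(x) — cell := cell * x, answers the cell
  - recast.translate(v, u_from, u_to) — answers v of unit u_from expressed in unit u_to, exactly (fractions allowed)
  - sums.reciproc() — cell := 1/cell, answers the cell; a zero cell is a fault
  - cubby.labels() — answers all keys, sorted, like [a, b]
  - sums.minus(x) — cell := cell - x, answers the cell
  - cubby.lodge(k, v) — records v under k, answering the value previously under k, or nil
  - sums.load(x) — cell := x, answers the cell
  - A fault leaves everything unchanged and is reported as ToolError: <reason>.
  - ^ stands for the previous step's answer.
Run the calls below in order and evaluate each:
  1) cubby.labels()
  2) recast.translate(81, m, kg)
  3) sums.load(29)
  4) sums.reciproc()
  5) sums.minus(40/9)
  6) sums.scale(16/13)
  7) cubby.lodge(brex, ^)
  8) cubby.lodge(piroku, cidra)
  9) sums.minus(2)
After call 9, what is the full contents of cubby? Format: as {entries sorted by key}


Do: labels[]
See: [bapripu_ux, cro]
Do: translate[v: 81; u_from: m; u_to: kg]
See: ToolError: incompatible units
Do: load[x: 29]
See: 29
Do: reciproc[]
See: 1/29
Do: minus[x: 40/9]
See: -1151/261
Do: scale[x: 16/13]
See: -18416/3393
Do: lodge[k: brex; v: ^]
See: nil
Do: lodge[k: piroku; v: cidra]
See: nil
Do: minus[x: 2]
See: -25202/3393

Answer: {bapripu_ux=juslu_ot, brex=-18416/3393, cro=ru, piroku=cidra}
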